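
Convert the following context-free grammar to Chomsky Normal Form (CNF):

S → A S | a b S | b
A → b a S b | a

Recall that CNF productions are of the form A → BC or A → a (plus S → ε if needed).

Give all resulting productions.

TA → a; TB → b; S → b; A → a; S → A S; S → TA X0; X0 → TB S; A → TB X1; X1 → TA X2; X2 → S TB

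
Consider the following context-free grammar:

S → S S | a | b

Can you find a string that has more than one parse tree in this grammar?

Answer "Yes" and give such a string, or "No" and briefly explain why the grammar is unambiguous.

Yes - the string 'a b b b' has two distinct parse trees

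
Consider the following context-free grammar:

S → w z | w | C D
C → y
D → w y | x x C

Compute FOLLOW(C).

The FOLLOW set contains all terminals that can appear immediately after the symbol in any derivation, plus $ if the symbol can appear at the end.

We compute FOLLOW(C) using the standard algorithm.
FOLLOW(S) starts with {$}.
FIRST(C) = {y}
FIRST(D) = {w, x}
FIRST(S) = {w, y}
FOLLOW(C) = {$, w, x}
FOLLOW(D) = {$}
FOLLOW(S) = {$}
Therefore, FOLLOW(C) = {$, w, x}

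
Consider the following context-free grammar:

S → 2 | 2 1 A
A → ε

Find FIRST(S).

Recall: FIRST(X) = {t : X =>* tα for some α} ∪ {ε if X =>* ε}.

We compute FIRST(S) using the standard algorithm.
FIRST(A) = {ε}
FIRST(S) = {2}
Therefore, FIRST(S) = {2}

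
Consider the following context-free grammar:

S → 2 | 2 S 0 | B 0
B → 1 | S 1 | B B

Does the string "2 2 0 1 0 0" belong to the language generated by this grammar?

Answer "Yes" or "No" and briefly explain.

No - no valid derivation exists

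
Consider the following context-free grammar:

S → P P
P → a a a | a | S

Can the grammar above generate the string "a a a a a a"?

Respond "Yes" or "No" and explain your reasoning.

Yes - a valid derivation exists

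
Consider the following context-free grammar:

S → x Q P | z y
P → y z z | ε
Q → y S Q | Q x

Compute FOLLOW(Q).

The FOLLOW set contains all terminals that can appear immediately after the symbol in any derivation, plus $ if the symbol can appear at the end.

We compute FOLLOW(Q) using the standard algorithm.
FOLLOW(S) starts with {$}.
FIRST(P) = {y, ε}
FIRST(Q) = {y}
FIRST(S) = {x, z}
FOLLOW(P) = {$, y}
FOLLOW(Q) = {$, x, y}
FOLLOW(S) = {$, y}
Therefore, FOLLOW(Q) = {$, x, y}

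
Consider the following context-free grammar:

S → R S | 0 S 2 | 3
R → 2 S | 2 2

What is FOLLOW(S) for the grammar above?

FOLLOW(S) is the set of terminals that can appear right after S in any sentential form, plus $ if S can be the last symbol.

We compute FOLLOW(S) using the standard algorithm.
FOLLOW(S) starts with {$}.
FIRST(R) = {2}
FIRST(S) = {0, 2, 3}
FOLLOW(R) = {0, 2, 3}
FOLLOW(S) = {$, 0, 2, 3}
Therefore, FOLLOW(S) = {$, 0, 2, 3}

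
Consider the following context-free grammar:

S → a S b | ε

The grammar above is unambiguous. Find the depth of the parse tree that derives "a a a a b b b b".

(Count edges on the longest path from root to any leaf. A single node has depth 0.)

5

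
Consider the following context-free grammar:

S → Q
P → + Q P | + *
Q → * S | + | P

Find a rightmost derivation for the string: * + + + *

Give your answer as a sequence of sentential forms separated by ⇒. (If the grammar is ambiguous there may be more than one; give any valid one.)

S ⇒ Q ⇒ * S ⇒ * Q ⇒ * P ⇒ * + Q P ⇒ * + Q + * ⇒ * + + + *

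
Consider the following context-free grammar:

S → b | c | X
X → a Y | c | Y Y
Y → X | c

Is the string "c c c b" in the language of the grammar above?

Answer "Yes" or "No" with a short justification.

No - no valid derivation exists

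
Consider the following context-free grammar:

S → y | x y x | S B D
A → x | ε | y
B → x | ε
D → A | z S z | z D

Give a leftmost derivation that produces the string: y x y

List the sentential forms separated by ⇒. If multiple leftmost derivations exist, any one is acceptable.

S ⇒ S B D ⇒ y B D ⇒ y x D ⇒ y x A ⇒ y x y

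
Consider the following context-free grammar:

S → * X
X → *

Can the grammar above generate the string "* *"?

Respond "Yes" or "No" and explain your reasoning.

Yes - a valid derivation exists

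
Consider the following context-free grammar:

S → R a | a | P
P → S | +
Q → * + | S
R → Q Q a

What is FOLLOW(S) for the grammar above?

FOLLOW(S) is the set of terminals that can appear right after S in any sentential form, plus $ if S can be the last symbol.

We compute FOLLOW(S) using the standard algorithm.
FOLLOW(S) starts with {$}.
FIRST(P) = {*, +, a}
FIRST(Q) = {*, +, a}
FIRST(R) = {*, +, a}
FIRST(S) = {*, +, a}
FOLLOW(P) = {$, *, +, a}
FOLLOW(Q) = {*, +, a}
FOLLOW(R) = {a}
FOLLOW(S) = {$, *, +, a}
Therefore, FOLLOW(S) = {$, *, +, a}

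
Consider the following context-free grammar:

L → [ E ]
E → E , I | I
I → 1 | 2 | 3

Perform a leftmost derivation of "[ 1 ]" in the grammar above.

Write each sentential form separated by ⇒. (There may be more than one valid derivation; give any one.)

L ⇒ [ E ] ⇒ [ I ] ⇒ [ 1 ]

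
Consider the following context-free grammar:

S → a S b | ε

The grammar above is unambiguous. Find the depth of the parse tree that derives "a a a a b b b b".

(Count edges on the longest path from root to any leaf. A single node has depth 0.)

5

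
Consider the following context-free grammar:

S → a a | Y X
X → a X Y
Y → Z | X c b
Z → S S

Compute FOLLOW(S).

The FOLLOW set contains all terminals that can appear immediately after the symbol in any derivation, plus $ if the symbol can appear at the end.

We compute FOLLOW(S) using the standard algorithm.
FOLLOW(S) starts with {$}.
FIRST(S) = {a}
FIRST(X) = {a}
FIRST(Y) = {a}
FIRST(Z) = {a}
FOLLOW(S) = {$, a, c}
FOLLOW(X) = {$, a, c}
FOLLOW(Y) = {$, a, c}
FOLLOW(Z) = {$, a, c}
Therefore, FOLLOW(S) = {$, a, c}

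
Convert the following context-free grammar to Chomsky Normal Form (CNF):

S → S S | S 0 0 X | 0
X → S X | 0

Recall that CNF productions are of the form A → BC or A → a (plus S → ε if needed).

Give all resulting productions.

T0 → 0; S → 0; X → 0; S → S S; S → S X0; X0 → T0 X1; X1 → T0 X; X → S X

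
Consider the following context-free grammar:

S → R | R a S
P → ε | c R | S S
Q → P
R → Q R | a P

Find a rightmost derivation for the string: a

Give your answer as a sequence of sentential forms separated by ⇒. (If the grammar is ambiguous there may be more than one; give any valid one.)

S ⇒ R ⇒ a P ⇒ a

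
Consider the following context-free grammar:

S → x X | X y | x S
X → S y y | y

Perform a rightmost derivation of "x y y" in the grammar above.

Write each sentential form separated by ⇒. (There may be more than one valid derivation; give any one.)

S ⇒ x S ⇒ x X y ⇒ x y y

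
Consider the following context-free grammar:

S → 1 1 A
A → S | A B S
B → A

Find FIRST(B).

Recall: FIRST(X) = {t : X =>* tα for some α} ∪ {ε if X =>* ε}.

We compute FIRST(B) using the standard algorithm.
FIRST(A) = {1}
FIRST(B) = {1}
FIRST(S) = {1}
Therefore, FIRST(B) = {1}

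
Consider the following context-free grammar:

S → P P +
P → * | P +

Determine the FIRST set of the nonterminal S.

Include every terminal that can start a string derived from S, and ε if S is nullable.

We compute FIRST(S) using the standard algorithm.
FIRST(P) = {*}
FIRST(S) = {*}
Therefore, FIRST(S) = {*}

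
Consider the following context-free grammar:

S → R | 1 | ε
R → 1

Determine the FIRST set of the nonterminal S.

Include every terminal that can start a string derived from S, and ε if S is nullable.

We compute FIRST(S) using the standard algorithm.
FIRST(R) = {1}
FIRST(S) = {1, ε}
Therefore, FIRST(S) = {1, ε}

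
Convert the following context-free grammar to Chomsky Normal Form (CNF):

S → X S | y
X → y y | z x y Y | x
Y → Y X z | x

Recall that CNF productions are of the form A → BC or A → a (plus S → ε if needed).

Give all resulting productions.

S → y; TY → y; TZ → z; TX → x; X → x; Y → x; S → X S; X → TY TY; X → TZ X0; X0 → TX X1; X1 → TY Y; Y → Y X2; X2 → X TZ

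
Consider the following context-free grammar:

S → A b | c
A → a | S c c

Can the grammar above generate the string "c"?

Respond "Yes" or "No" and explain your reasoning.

Yes - a valid derivation exists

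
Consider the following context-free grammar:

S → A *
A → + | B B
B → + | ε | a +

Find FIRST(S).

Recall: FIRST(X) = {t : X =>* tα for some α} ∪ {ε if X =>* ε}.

We compute FIRST(S) using the standard algorithm.
FIRST(A) = {+, a, ε}
FIRST(B) = {+, a, ε}
FIRST(S) = {*, +, a}
Therefore, FIRST(S) = {*, +, a}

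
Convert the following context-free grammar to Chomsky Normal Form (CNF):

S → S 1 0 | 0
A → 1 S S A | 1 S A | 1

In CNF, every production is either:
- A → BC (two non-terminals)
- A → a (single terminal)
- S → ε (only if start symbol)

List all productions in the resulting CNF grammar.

T1 → 1; T0 → 0; S → 0; A → 1; S → S X0; X0 → T1 T0; A → T1 X1; X1 → S X2; X2 → S A; A → T1 X3; X3 → S A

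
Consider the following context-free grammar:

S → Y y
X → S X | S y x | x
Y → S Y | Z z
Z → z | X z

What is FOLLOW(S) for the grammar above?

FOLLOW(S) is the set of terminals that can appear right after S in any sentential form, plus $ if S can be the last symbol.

We compute FOLLOW(S) using the standard algorithm.
FOLLOW(S) starts with {$}.
FIRST(S) = {x, z}
FIRST(X) = {x, z}
FIRST(Y) = {x, z}
FIRST(Z) = {x, z}
FOLLOW(S) = {$, x, y, z}
FOLLOW(X) = {z}
FOLLOW(Y) = {y}
FOLLOW(Z) = {z}
Therefore, FOLLOW(S) = {$, x, y, z}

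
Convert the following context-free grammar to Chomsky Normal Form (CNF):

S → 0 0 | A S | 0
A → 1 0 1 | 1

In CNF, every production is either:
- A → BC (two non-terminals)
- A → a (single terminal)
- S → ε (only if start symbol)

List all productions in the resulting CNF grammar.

T0 → 0; S → 0; T1 → 1; A → 1; S → T0 T0; S → A S; A → T1 X0; X0 → T0 T1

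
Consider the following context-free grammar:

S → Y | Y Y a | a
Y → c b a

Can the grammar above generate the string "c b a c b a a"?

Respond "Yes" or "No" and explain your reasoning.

Yes - a valid derivation exists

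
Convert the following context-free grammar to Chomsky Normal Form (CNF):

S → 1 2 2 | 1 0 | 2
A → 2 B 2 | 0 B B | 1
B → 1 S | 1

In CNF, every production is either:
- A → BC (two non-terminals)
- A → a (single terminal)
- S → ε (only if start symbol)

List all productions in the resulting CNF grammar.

T1 → 1; T2 → 2; T0 → 0; S → 2; A → 1; B → 1; S → T1 X0; X0 → T2 T2; S → T1 T0; A → T2 X1; X1 → B T2; A → T0 X2; X2 → B B; B → T1 S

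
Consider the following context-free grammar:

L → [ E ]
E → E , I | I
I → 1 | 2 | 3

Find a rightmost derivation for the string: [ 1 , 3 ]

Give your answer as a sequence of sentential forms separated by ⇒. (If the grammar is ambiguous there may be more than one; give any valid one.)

L ⇒ [ E ] ⇒ [ E , I ] ⇒ [ E , 3 ] ⇒ [ I , 3 ] ⇒ [ 1 , 3 ]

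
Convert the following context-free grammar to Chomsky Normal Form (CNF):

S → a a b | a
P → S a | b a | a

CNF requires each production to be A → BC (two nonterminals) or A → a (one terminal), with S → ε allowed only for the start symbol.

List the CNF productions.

TA → a; TB → b; S → a; P → a; S → TA X0; X0 → TA TB; P → S TA; P → TB TA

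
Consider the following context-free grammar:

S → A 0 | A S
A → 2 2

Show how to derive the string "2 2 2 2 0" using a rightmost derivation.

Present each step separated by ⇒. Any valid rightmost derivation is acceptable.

S ⇒ A S ⇒ A A 0 ⇒ A 2 2 0 ⇒ 2 2 2 2 0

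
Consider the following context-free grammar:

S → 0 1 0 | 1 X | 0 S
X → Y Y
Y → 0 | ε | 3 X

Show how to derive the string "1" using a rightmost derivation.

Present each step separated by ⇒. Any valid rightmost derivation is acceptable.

S ⇒ 1 X ⇒ 1 Y Y ⇒ 1 Y ⇒ 1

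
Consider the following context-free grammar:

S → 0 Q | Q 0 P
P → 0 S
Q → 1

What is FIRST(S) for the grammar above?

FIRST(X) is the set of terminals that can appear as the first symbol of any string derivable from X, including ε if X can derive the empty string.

We compute FIRST(S) using the standard algorithm.
FIRST(P) = {0}
FIRST(Q) = {1}
FIRST(S) = {0, 1}
Therefore, FIRST(S) = {0, 1}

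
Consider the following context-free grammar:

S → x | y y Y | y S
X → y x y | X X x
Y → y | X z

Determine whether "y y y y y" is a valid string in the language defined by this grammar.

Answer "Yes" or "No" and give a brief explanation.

Yes - a valid derivation exists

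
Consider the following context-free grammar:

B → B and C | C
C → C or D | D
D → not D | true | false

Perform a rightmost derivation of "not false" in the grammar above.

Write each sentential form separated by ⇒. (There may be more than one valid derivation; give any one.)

B ⇒ C ⇒ D ⇒ not D ⇒ not false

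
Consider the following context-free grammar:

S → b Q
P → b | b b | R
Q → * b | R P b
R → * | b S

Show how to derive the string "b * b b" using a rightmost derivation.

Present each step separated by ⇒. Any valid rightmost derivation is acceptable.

S ⇒ b Q ⇒ b R P b ⇒ b R b b ⇒ b * b b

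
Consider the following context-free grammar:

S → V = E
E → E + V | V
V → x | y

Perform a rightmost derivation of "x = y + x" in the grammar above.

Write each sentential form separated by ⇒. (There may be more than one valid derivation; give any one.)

S ⇒ V = E ⇒ V = E + V ⇒ V = E + x ⇒ V = V + x ⇒ V = y + x ⇒ x = y + x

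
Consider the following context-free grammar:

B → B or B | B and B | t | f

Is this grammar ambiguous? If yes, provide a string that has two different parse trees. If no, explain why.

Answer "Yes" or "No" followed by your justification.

Yes - the string 'f or f or t or t and f' has two distinct leftmost derivations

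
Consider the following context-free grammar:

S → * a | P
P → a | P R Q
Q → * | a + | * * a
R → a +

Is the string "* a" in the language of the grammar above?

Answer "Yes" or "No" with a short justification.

Yes - a valid derivation exists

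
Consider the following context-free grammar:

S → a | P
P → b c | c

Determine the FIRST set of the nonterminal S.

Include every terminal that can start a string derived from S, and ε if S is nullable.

We compute FIRST(S) using the standard algorithm.
FIRST(P) = {b, c}
FIRST(S) = {a, b, c}
Therefore, FIRST(S) = {a, b, c}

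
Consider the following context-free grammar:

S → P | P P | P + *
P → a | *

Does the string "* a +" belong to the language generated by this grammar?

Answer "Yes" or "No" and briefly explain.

No - no valid derivation exists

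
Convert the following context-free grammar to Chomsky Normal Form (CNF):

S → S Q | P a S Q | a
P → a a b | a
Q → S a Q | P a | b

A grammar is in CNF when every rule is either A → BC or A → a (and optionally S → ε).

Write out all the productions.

TA → a; S → a; TB → b; P → a; Q → b; S → S Q; S → P X0; X0 → TA X1; X1 → S Q; P → TA X2; X2 → TA TB; Q → S X3; X3 → TA Q; Q → P TA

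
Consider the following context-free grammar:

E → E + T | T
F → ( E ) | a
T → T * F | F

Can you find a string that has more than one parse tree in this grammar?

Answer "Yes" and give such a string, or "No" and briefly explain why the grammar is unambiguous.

No - the grammar is unambiguous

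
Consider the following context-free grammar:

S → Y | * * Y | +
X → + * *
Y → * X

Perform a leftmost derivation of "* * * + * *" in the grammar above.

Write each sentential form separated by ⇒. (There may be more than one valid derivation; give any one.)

S ⇒ * * Y ⇒ * * * X ⇒ * * * + * *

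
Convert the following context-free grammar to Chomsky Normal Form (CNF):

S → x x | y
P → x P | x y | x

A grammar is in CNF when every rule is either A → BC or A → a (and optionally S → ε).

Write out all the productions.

TX → x; S → y; TY → y; P → x; S → TX TX; P → TX P; P → TX TY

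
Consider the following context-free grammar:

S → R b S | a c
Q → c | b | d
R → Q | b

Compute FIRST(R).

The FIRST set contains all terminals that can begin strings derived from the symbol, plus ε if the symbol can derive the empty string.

We compute FIRST(R) using the standard algorithm.
FIRST(Q) = {b, c, d}
FIRST(R) = {b, c, d}
FIRST(S) = {a, b, c, d}
Therefore, FIRST(R) = {b, c, d}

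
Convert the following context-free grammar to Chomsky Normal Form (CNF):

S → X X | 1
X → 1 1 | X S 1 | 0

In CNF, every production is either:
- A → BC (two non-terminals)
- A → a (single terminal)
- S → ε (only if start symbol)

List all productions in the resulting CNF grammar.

S → 1; T1 → 1; X → 0; S → X X; X → T1 T1; X → X X0; X0 → S T1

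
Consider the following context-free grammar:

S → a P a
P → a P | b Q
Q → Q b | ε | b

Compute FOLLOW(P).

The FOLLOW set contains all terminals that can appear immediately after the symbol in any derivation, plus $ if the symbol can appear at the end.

We compute FOLLOW(P) using the standard algorithm.
FOLLOW(S) starts with {$}.
FIRST(P) = {a, b}
FIRST(Q) = {b, ε}
FIRST(S) = {a}
FOLLOW(P) = {a}
FOLLOW(Q) = {a, b}
FOLLOW(S) = {$}
Therefore, FOLLOW(P) = {a}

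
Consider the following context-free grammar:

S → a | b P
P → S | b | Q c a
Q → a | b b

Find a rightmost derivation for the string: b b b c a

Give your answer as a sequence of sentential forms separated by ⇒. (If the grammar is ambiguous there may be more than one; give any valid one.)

S ⇒ b P ⇒ b Q c a ⇒ b b b c a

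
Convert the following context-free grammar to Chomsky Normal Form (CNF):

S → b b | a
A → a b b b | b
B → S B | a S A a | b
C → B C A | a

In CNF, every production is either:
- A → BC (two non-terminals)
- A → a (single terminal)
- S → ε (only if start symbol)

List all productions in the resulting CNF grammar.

TB → b; S → a; TA → a; A → b; B → b; C → a; S → TB TB; A → TA X0; X0 → TB X1; X1 → TB TB; B → S B; B → TA X2; X2 → S X3; X3 → A TA; C → B X4; X4 → C A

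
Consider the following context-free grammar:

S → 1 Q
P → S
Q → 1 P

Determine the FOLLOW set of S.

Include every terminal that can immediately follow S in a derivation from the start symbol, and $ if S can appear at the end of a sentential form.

We compute FOLLOW(S) using the standard algorithm.
FOLLOW(S) starts with {$}.
FIRST(P) = {1}
FIRST(Q) = {1}
FIRST(S) = {1}
FOLLOW(P) = {$}
FOLLOW(Q) = {$}
FOLLOW(S) = {$}
Therefore, FOLLOW(S) = {$}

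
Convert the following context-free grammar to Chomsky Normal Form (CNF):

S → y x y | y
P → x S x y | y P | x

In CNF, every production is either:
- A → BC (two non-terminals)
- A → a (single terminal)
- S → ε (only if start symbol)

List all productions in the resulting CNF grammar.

TY → y; TX → x; S → y; P → x; S → TY X0; X0 → TX TY; P → TX X1; X1 → S X2; X2 → TX TY; P → TY P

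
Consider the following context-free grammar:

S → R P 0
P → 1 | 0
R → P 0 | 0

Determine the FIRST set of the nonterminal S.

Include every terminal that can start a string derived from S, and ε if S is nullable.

We compute FIRST(S) using the standard algorithm.
FIRST(P) = {0, 1}
FIRST(R) = {0, 1}
FIRST(S) = {0, 1}
Therefore, FIRST(S) = {0, 1}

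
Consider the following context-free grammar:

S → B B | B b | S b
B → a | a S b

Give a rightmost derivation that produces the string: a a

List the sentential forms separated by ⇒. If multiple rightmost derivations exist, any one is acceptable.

S ⇒ B B ⇒ B a ⇒ a a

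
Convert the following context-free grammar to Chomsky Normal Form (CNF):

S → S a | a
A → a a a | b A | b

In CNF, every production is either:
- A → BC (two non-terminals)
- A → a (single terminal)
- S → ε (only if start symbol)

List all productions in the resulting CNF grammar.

TA → a; S → a; TB → b; A → b; S → S TA; A → TA X0; X0 → TA TA; A → TB A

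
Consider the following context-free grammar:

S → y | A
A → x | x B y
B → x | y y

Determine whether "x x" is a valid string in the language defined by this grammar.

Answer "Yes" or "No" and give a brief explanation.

No - no valid derivation exists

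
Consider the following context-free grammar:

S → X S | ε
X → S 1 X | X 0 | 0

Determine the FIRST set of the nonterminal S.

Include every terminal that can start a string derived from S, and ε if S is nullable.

We compute FIRST(S) using the standard algorithm.
FIRST(S) = {0, 1, ε}
FIRST(X) = {0, 1}
Therefore, FIRST(S) = {0, 1, ε}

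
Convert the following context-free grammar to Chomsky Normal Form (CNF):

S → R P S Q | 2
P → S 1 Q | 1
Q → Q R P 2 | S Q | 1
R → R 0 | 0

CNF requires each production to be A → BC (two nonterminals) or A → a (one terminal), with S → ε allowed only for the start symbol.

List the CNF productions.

S → 2; T1 → 1; P → 1; T2 → 2; Q → 1; T0 → 0; R → 0; S → R X0; X0 → P X1; X1 → S Q; P → S X2; X2 → T1 Q; Q → Q X3; X3 → R X4; X4 → P T2; Q → S Q; R → R T0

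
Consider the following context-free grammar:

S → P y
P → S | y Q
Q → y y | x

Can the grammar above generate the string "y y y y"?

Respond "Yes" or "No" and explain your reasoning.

Yes - a valid derivation exists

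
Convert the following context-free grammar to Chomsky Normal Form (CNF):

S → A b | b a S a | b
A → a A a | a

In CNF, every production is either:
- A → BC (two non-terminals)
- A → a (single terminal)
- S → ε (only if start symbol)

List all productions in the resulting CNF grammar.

TB → b; TA → a; S → b; A → a; S → A TB; S → TB X0; X0 → TA X1; X1 → S TA; A → TA X2; X2 → A TA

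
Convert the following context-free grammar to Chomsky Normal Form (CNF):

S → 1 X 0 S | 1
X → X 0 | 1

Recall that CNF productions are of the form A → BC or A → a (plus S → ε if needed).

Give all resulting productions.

T1 → 1; T0 → 0; S → 1; X → 1; S → T1 X0; X0 → X X1; X1 → T0 S; X → X T0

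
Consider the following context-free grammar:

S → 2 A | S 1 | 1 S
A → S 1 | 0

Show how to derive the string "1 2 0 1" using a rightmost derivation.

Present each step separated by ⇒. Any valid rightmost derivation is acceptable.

S ⇒ S 1 ⇒ 1 S 1 ⇒ 1 2 A 1 ⇒ 1 2 0 1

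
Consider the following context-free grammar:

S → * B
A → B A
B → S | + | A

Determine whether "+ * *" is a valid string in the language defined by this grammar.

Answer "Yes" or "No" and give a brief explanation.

No - no valid derivation exists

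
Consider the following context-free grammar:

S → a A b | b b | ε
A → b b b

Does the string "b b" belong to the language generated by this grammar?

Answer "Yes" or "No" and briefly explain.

Yes - a valid derivation exists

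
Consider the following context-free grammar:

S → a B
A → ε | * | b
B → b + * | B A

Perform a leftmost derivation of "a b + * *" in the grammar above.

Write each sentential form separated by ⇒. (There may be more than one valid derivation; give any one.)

S ⇒ a B ⇒ a B A ⇒ a B A A ⇒ a b + * A A ⇒ a b + * * A ⇒ a b + * *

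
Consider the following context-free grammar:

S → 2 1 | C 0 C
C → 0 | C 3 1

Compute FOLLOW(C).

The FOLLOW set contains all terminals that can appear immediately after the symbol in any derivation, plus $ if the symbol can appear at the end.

We compute FOLLOW(C) using the standard algorithm.
FOLLOW(S) starts with {$}.
FIRST(C) = {0}
FIRST(S) = {0, 2}
FOLLOW(C) = {$, 0, 3}
FOLLOW(S) = {$}
Therefore, FOLLOW(C) = {$, 0, 3}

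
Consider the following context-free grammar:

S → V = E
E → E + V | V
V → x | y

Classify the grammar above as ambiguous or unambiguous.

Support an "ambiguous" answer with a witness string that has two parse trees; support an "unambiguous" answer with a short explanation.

Unambiguous - every string in the language has a unique parse tree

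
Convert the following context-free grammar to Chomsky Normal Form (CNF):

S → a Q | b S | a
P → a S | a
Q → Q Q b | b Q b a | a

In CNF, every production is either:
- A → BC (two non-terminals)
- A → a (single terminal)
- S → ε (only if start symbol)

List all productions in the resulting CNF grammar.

TA → a; TB → b; S → a; P → a; Q → a; S → TA Q; S → TB S; P → TA S; Q → Q X0; X0 → Q TB; Q → TB X1; X1 → Q X2; X2 → TB TA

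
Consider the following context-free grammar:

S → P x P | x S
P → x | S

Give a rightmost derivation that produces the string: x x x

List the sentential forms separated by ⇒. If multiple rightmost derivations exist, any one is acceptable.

S ⇒ P x P ⇒ P x x ⇒ x x x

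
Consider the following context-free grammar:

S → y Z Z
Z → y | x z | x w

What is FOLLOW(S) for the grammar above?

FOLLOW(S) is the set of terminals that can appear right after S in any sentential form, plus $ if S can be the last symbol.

We compute FOLLOW(S) using the standard algorithm.
FOLLOW(S) starts with {$}.
FIRST(S) = {y}
FIRST(Z) = {x, y}
FOLLOW(S) = {$}
FOLLOW(Z) = {$, x, y}
Therefore, FOLLOW(S) = {$}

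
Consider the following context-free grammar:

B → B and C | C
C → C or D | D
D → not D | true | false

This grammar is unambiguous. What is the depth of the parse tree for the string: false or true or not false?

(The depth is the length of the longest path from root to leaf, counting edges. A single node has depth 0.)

5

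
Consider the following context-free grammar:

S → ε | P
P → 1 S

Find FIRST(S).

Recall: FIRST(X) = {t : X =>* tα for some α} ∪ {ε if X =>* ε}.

We compute FIRST(S) using the standard algorithm.
FIRST(P) = {1}
FIRST(S) = {1, ε}
Therefore, FIRST(S) = {1, ε}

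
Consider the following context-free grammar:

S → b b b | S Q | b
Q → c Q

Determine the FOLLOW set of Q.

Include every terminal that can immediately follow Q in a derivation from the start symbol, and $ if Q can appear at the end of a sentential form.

We compute FOLLOW(Q) using the standard algorithm.
FOLLOW(S) starts with {$}.
FIRST(Q) = {c}
FIRST(S) = {b}
FOLLOW(Q) = {$, c}
FOLLOW(S) = {$, c}
Therefore, FOLLOW(Q) = {$, c}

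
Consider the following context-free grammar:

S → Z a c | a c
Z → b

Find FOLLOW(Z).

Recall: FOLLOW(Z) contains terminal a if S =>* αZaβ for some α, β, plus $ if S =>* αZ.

We compute FOLLOW(Z) using the standard algorithm.
FOLLOW(S) starts with {$}.
FIRST(S) = {a, b}
FIRST(Z) = {b}
FOLLOW(S) = {$}
FOLLOW(Z) = {a}
Therefore, FOLLOW(Z) = {a}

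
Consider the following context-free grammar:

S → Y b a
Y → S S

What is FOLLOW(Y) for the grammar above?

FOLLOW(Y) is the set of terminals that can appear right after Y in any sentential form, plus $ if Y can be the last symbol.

We compute FOLLOW(Y) using the standard algorithm.
FOLLOW(S) starts with {$}.
FIRST(S) = {}
FIRST(Y) = {}
FOLLOW(S) = {$, b}
FOLLOW(Y) = {b}
Therefore, FOLLOW(Y) = {b}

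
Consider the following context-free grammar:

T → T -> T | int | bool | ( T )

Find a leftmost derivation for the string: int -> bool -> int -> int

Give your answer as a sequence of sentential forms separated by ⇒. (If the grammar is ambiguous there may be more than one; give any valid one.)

T ⇒ T -> T ⇒ int -> T ⇒ int -> T -> T ⇒ int -> T -> T -> T ⇒ int -> bool -> T -> T ⇒ int -> bool -> int -> T ⇒ int -> bool -> int -> int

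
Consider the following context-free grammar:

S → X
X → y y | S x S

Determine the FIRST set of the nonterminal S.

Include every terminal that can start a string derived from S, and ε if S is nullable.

We compute FIRST(S) using the standard algorithm.
FIRST(S) = {y}
FIRST(X) = {y}
Therefore, FIRST(S) = {y}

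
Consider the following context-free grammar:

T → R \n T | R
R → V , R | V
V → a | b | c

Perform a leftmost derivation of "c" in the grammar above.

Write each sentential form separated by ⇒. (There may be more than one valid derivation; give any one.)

T ⇒ R ⇒ V ⇒ c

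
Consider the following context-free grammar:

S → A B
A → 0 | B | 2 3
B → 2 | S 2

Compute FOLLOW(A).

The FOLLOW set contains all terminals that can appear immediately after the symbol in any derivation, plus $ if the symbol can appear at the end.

We compute FOLLOW(A) using the standard algorithm.
FOLLOW(S) starts with {$}.
FIRST(A) = {0, 2}
FIRST(B) = {0, 2}
FIRST(S) = {0, 2}
FOLLOW(A) = {0, 2}
FOLLOW(B) = {$, 0, 2}
FOLLOW(S) = {$, 2}
Therefore, FOLLOW(A) = {0, 2}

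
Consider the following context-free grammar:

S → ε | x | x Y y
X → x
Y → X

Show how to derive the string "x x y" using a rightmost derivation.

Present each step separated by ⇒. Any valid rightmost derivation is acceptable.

S ⇒ x Y y ⇒ x X y ⇒ x x y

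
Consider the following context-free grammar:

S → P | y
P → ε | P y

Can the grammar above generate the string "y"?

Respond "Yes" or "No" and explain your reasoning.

Yes - a valid derivation exists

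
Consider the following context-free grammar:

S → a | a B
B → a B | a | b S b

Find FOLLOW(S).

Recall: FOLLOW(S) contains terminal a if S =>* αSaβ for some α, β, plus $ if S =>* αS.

We compute FOLLOW(S) using the standard algorithm.
FOLLOW(S) starts with {$}.
FIRST(B) = {a, b}
FIRST(S) = {a}
FOLLOW(B) = {$, b}
FOLLOW(S) = {$, b}
Therefore, FOLLOW(S) = {$, b}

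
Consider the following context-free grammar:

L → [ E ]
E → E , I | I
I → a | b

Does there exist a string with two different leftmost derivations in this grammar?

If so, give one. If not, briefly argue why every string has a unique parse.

No - every string in the language has a unique leftmost derivation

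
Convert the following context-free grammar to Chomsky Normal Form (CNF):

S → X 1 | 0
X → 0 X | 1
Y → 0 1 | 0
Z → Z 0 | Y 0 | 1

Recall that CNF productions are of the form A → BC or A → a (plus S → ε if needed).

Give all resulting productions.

T1 → 1; S → 0; T0 → 0; X → 1; Y → 0; Z → 1; S → X T1; X → T0 X; Y → T0 T1; Z → Z T0; Z → Y T0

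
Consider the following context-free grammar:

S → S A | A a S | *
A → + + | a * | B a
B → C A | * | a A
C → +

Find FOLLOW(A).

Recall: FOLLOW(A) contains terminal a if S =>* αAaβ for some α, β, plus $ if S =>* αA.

We compute FOLLOW(A) using the standard algorithm.
FOLLOW(S) starts with {$}.
FIRST(A) = {*, +, a}
FIRST(B) = {*, +, a}
FIRST(C) = {+}
FIRST(S) = {*, +, a}
FOLLOW(A) = {$, *, +, a}
FOLLOW(B) = {a}
FOLLOW(C) = {*, +, a}
FOLLOW(S) = {$, *, +, a}
Therefore, FOLLOW(A) = {$, *, +, a}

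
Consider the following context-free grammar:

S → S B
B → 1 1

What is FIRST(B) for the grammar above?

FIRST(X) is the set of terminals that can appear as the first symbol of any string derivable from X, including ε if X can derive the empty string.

We compute FIRST(B) using the standard algorithm.
FIRST(B) = {1}
FIRST(S) = {}
Therefore, FIRST(B) = {1}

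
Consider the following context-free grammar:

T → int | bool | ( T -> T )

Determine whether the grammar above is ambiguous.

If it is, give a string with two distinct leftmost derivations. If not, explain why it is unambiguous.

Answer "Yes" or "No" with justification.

No - the grammar is unambiguous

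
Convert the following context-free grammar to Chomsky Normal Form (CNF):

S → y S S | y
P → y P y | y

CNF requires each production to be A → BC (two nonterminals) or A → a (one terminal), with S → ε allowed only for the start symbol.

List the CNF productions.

TY → y; S → y; P → y; S → TY X0; X0 → S S; P → TY X1; X1 → P TY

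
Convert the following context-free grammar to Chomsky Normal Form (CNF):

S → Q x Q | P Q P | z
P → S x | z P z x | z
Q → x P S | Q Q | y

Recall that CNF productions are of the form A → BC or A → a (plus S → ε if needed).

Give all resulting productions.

TX → x; S → z; TZ → z; P → z; Q → y; S → Q X0; X0 → TX Q; S → P X1; X1 → Q P; P → S TX; P → TZ X2; X2 → P X3; X3 → TZ TX; Q → TX X4; X4 → P S; Q → Q Q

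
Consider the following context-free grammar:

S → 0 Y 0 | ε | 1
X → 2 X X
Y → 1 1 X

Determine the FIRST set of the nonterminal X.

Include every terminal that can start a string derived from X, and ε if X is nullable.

We compute FIRST(X) using the standard algorithm.
FIRST(S) = {0, 1, ε}
FIRST(X) = {2}
FIRST(Y) = {1}
Therefore, FIRST(X) = {2}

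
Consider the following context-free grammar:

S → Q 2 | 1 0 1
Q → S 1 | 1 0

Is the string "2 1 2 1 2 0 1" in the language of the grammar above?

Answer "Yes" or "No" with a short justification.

No - no valid derivation exists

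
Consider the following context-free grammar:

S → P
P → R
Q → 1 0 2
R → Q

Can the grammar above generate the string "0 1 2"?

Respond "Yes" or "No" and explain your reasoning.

No - no valid derivation exists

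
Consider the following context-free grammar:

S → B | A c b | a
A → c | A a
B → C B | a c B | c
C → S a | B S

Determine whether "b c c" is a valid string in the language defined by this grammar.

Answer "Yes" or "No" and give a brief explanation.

No - no valid derivation exists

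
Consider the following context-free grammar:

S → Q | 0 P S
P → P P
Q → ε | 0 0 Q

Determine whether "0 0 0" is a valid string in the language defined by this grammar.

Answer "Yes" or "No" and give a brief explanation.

No - no valid derivation exists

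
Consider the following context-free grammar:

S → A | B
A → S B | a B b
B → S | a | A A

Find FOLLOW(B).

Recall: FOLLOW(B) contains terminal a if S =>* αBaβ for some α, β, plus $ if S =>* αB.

We compute FOLLOW(B) using the standard algorithm.
FOLLOW(S) starts with {$}.
FIRST(A) = {a}
FIRST(B) = {a}
FIRST(S) = {a}
FOLLOW(A) = {$, a, b}
FOLLOW(B) = {$, a, b}
FOLLOW(S) = {$, a, b}
Therefore, FOLLOW(B) = {$, a, b}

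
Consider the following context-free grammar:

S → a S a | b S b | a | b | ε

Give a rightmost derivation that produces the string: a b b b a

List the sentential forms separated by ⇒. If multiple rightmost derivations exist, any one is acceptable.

S ⇒ a S a ⇒ a b S b a ⇒ a b b b a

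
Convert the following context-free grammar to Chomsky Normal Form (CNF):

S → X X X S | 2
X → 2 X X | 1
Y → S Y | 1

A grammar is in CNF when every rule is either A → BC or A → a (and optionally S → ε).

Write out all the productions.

S → 2; T2 → 2; X → 1; Y → 1; S → X X0; X0 → X X1; X1 → X S; X → T2 X2; X2 → X X; Y → S Y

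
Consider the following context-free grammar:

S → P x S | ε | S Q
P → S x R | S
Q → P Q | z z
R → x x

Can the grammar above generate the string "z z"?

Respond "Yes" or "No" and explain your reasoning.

Yes - a valid derivation exists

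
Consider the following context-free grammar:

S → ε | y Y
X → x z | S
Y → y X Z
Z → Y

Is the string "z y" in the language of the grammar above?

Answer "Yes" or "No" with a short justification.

No - no valid derivation exists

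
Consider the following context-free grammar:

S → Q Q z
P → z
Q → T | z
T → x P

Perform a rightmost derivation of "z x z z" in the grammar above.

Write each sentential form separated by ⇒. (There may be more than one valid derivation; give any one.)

S ⇒ Q Q z ⇒ Q T z ⇒ Q x P z ⇒ Q x z z ⇒ z x z z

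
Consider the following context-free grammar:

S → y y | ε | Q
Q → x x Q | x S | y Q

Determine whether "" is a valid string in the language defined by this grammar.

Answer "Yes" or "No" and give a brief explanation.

Yes - a valid derivation exists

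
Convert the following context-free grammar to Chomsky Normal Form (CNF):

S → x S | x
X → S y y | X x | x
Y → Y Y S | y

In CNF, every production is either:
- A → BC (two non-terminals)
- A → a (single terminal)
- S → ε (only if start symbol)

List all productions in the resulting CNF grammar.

TX → x; S → x; TY → y; X → x; Y → y; S → TX S; X → S X0; X0 → TY TY; X → X TX; Y → Y X1; X1 → Y S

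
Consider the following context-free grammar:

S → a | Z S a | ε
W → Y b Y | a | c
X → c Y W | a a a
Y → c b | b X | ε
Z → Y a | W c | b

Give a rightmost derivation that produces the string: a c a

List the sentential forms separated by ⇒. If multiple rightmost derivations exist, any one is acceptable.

S ⇒ Z S a ⇒ Z a ⇒ W c a ⇒ a c a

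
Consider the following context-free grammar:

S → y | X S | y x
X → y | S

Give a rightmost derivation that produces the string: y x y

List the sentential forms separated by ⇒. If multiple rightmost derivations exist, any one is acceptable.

S ⇒ X S ⇒ X y ⇒ S y ⇒ y x y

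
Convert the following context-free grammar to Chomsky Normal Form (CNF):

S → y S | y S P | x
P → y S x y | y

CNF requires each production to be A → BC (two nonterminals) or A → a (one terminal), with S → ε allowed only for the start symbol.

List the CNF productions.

TY → y; S → x; TX → x; P → y; S → TY S; S → TY X0; X0 → S P; P → TY X1; X1 → S X2; X2 → TX TY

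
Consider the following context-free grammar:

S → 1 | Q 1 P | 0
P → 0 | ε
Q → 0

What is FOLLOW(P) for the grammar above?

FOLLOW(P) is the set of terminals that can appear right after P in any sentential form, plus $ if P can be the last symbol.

We compute FOLLOW(P) using the standard algorithm.
FOLLOW(S) starts with {$}.
FIRST(P) = {0, ε}
FIRST(Q) = {0}
FIRST(S) = {0, 1}
FOLLOW(P) = {$}
FOLLOW(Q) = {1}
FOLLOW(S) = {$}
Therefore, FOLLOW(P) = {$}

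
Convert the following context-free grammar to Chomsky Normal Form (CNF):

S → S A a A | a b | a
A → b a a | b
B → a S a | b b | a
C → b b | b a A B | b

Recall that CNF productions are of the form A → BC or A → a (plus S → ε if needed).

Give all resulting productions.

TA → a; TB → b; S → a; A → b; B → a; C → b; S → S X0; X0 → A X1; X1 → TA A; S → TA TB; A → TB X2; X2 → TA TA; B → TA X3; X3 → S TA; B → TB TB; C → TB TB; C → TB X4; X4 → TA X5; X5 → A B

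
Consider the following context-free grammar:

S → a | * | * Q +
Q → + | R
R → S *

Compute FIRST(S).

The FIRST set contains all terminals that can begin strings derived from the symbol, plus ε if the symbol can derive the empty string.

We compute FIRST(S) using the standard algorithm.
FIRST(Q) = {*, +, a}
FIRST(R) = {*, a}
FIRST(S) = {*, a}
Therefore, FIRST(S) = {*, a}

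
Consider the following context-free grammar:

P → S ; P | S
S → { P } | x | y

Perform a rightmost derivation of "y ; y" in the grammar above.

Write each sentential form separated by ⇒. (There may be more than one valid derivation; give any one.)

P ⇒ S ; P ⇒ S ; S ⇒ S ; y ⇒ y ; y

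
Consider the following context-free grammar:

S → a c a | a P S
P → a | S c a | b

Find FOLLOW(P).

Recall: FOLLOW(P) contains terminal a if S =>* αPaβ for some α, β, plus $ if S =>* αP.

We compute FOLLOW(P) using the standard algorithm.
FOLLOW(S) starts with {$}.
FIRST(P) = {a, b}
FIRST(S) = {a}
FOLLOW(P) = {a}
FOLLOW(S) = {$, c}
Therefore, FOLLOW(P) = {a}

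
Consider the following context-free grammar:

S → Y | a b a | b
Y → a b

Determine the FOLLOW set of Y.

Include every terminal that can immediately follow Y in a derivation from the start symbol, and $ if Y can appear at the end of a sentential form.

We compute FOLLOW(Y) using the standard algorithm.
FOLLOW(S) starts with {$}.
FIRST(S) = {a, b}
FIRST(Y) = {a}
FOLLOW(S) = {$}
FOLLOW(Y) = {$}
Therefore, FOLLOW(Y) = {$}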